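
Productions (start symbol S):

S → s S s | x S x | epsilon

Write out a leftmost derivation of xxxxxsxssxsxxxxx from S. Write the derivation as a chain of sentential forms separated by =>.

S => xSx   [S → x S x]
xSx => xxSxx   [S → x S x]
xxSxx => xxxSxxx   [S → x S x]
xxxSxxx => xxxxSxxxx   [S → x S x]
xxxxSxxxx => xxxxxSxxxxx   [S → x S x]
xxxxxSxxxxx => xxxxxsSsxxxxx   [S → s S s]
xxxxxsSsxxxxx => xxxxxsxSxsxxxxx   [S → x S x]
xxxxxsxSxsxxxxx => xxxxxsxsSsxsxxxxx   [S → s S s]
xxxxxsxsSsxsxxxxx => xxxxxsxssxsxxxxx   [S → epsilon]

S => xSx => xxSxx => xxxSxxx => xxxxSxxxx => xxxxxSxxxxx => xxxxxsSsxxxxx => xxxxxsxSxsxxxxx => xxxxxsxsSsxsxxxxx => xxxxxsxssxsxxxxx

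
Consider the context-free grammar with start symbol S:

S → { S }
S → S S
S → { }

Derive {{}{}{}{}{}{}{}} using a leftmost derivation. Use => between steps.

S=>{S}=>{SS}=>{SSS}=>{SSSS}=>{SSSSS}=>{SSSSSS}=>{{}SSSSS}=>{{}{}SSSS}=>{{}{}{}SSS}=>{{}{}{}{}SS}=>{{}{}{}{}SSS}=>{{}{}{}{}{}SS}=>{{}{}{}{}{}{}S}=>{{}{}{}{}{}{}{}}

S => {S}   [S → { S }]
{S} => {SS}   [S → S S]
{SS} => {SSS}   [S → S S]
{SSS} => {SSSS}   [S → S S]
{SSSS} => {SSSSS}   [S → S S]
{SSSSS} => {SSSSSS}   [S → S S]
{SSSSSS} => {{}SSSSS}   [S → { }]
{{}SSSSS} => {{}{}SSSS}   [S → { }]
{{}{}SSSS} => {{}{}{}SSS}   [S → { }]
{{}{}{}SSS} => {{}{}{}{}SS}   [S → { }]
{{}{}{}{}SS} => {{}{}{}{}SSS}   [S → S S]
{{}{}{}{}SSS} => {{}{}{}{}{}SS}   [S → { }]
{{}{}{}{}{}SS} => {{}{}{}{}{}{}S}   [S → { }]
{{}{}{}{}{}{}S} => {{}{}{}{}{}{}{}}   [S → { }]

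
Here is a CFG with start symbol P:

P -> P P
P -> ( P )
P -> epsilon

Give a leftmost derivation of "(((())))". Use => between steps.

P => (P)   [P -> ( P )]
(P) => (PP)   [P -> P P]
(PP) => ((P)P)   [P -> ( P )]
((P)P) => ((PP)P)   [P -> P P]
((PP)P) => (((P)P)P)   [P -> ( P )]
(((P)P)P) => ((((P))P)P)   [P -> ( P )]
((((P))P)P) => (((())P)P)   [P -> epsilon]
(((())P)P) => (((()))P)   [P -> epsilon]
(((()))P) => (((())))   [P -> epsilon]

P => (P) => (PP) => ((P)P) => ((PP)P) => (((P)P)P) => ((((P))P)P) => (((())P)P) => (((()))P) => (((())))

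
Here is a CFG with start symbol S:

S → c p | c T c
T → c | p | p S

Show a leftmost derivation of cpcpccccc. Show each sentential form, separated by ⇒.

S ⇒ cTc ⇒ cpSc ⇒ cpcTcc ⇒ cpcpScc ⇒ cpcpcTccc ⇒ cpcpccccc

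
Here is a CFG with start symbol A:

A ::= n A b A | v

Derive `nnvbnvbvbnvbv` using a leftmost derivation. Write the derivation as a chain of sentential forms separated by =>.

A => nAbA   [A ::= n A b A]
nAbA => nnAbAbA   [A ::= n A b A]
nnAbAbA => nnvbAbA   [A ::= v]
nnvbAbA => nnvbnAbAbA   [A ::= n A b A]
nnvbnAbAbA => nnvbnvbAbA   [A ::= v]
nnvbnvbAbA => nnvbnvbvbA   [A ::= v]
nnvbnvbvbA => nnvbnvbvbnAbA   [A ::= n A b A]
nnvbnvbvbnAbA => nnvbnvbvbnvbA   [A ::= v]
nnvbnvbvbnvbA => nnvbnvbvbnvbv   [A ::= v]

A => nAbA => nnAbAbA => nnvbAbA => nnvbnAbAbA => nnvbnvbAbA => nnvbnvbvbA => nnvbnvbvbnAbA => nnvbnvbvbnvbA => nnvbnvbvbnvbv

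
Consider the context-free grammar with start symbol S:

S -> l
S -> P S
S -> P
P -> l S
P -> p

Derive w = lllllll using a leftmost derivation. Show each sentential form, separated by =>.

S=>PS=>lSS=>lPSS=>llSSS=>llPSSS=>lllSSSS=>llllSSS=>lllllSS=>llllllS=>lllllll

S => PS   [S -> P S]
PS => lSS   [P -> l S]
lSS => lPSS   [S -> P S]
lPSS => llSSS   [P -> l S]
llSSS => llPSSS   [S -> P S]
llPSSS => lllSSSS   [P -> l S]
lllSSSS => llllSSS   [S -> l]
llllSSS => lllllSS   [S -> l]
lllllSS => llllllS   [S -> l]
llllllS => lllllll   [S -> l]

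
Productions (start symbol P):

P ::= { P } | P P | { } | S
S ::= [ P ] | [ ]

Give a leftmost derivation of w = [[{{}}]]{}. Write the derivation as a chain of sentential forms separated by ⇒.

P ⇒ PP ⇒ SP ⇒ [P]P ⇒ [S]P ⇒ [[P]]P ⇒ [[{P}]]P ⇒ [[{{}}]]P ⇒ [[{{}}]]{}

P ⇒ PP   [P ::= P P]
PP ⇒ SP   [P ::= S]
SP ⇒ [P]P   [S ::= [ P ]]
[P]P ⇒ [S]P   [P ::= S]
[S]P ⇒ [[P]]P   [S ::= [ P ]]
[[P]]P ⇒ [[{P}]]P   [P ::= { P }]
[[{P}]]P ⇒ [[{{}}]]P   [P ::= { }]
[[{{}}]]P ⇒ [[{{}}]]{}   [P ::= { }]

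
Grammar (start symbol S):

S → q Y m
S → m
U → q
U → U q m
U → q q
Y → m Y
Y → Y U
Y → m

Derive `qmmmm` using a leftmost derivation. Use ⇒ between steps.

S ⇒ qYm ⇒ qmYm ⇒ qmmYm ⇒ qmmmm

S ⇒ qYm   [S → q Y m]
qYm ⇒ qmYm   [Y → m Y]
qmYm ⇒ qmmYm   [Y → m Y]
qmmYm ⇒ qmmmm   [Y → m]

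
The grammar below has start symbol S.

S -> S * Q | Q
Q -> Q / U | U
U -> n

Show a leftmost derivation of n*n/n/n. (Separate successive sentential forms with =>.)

S=>S*Q=>Q*Q=>U*Q=>n*Q=>n*Q/U=>n*Q/U/U=>n*U/U/U=>n*n/U/U=>n*n/n/U=>n*n/n/n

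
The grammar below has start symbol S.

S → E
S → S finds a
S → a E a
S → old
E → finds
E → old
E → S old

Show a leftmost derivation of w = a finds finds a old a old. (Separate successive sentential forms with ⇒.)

S ⇒ E ⇒ S old ⇒ a E a old ⇒ a S old a old ⇒ a S finds a old a old ⇒ a E finds a old a old ⇒ a finds finds a old a old

S ⇒ E   [S → E]
E ⇒ S old   [E → S old]
S old ⇒ a E a old   [S → a E a]
a E a old ⇒ a S old a old   [E → S old]
a S old a old ⇒ a S finds a old a old   [S → S finds a]
a S finds a old a old ⇒ a E finds a old a old   [S → E]
a E finds a old a old ⇒ a finds finds a old a old   [E → finds]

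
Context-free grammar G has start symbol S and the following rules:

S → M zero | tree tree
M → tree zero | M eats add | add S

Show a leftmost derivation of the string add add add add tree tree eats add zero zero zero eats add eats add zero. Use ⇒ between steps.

S ⇒ M zero ⇒ M eats add zero ⇒ M eats add eats add zero ⇒ add S eats add eats add zero ⇒ add M zero eats add eats add zero ⇒ add add S zero eats add eats add zero ⇒ add add M zero zero eats add eats add zero ⇒ add add add S zero zero eats add eats add zero ⇒ add add add M zero zero zero eats add eats add zero ⇒ add add add M eats add zero zero zero eats add eats add zero ⇒ add add add add S eats add zero zero zero eats add eats add zero ⇒ add add add add tree tree eats add zero zero zero eats add eats add zero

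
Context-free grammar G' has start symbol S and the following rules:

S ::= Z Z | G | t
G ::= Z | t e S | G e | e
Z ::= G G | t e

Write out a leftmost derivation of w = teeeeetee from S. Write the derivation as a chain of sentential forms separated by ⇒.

S⇒G⇒Ge⇒teSe⇒teZZe⇒teGGZe⇒teGeGZe⇒teZeGZe⇒teGGeGZe⇒teeGeGZe⇒teeeeGZe⇒teeeeeZe⇒teeeeetee

S ⇒ G   [S ::= G]
G ⇒ Ge   [G ::= G e]
Ge ⇒ teSe   [G ::= t e S]
teSe ⇒ teZZe   [S ::= Z Z]
teZZe ⇒ teGGZe   [Z ::= G G]
teGGZe ⇒ teGeGZe   [G ::= G e]
teGeGZe ⇒ teZeGZe   [G ::= Z]
teZeGZe ⇒ teGGeGZe   [Z ::= G G]
teGGeGZe ⇒ teeGeGZe   [G ::= e]
teeGeGZe ⇒ teeeeGZe   [G ::= e]
teeeeGZe ⇒ teeeeeZe   [G ::= e]
teeeeeZe ⇒ teeeeetee   [Z ::= t e]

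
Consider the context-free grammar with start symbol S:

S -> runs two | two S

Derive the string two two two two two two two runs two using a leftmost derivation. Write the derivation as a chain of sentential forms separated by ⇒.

S ⇒ two S ⇒ two two S ⇒ two two two S ⇒ two two two two S ⇒ two two two two two S ⇒ two two two two two two S ⇒ two two two two two two two S ⇒ two two two two two two two runs two

S ⇒ two S   [S -> two S]
two S ⇒ two two S   [S -> two S]
two two S ⇒ two two two S   [S -> two S]
two two two S ⇒ two two two two S   [S -> two S]
two two two two S ⇒ two two two two two S   [S -> two S]
two two two two two S ⇒ two two two two two two S   [S -> two S]
two two two two two two S ⇒ two two two two two two two S   [S -> two S]
two two two two two two two S ⇒ two two two two two two two runs two   [S -> runs two]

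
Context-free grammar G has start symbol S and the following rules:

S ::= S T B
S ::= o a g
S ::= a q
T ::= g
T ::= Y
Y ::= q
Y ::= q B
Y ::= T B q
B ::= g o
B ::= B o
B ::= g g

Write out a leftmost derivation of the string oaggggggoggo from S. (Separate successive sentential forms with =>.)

S => STB   [S ::= S T B]
STB => STBTB   [S ::= S T B]
STBTB => STBTBTB   [S ::= S T B]
STBTBTB => oagTBTBTB   [S ::= o a g]
oagTBTBTB => oaggBTBTB   [T ::= g]
oaggBTBTB => oaggggTBTB   [B ::= g g]
oaggggTBTB => oagggggBTB   [T ::= g]
oagggggBTB => oaggggggoTB   [B ::= g o]
oaggggggoTB => oaggggggogB   [T ::= g]
oaggggggogB => oaggggggoggo   [B ::= g o]

S => STB => STBTB => STBTBTB => oagTBTBTB => oaggBTBTB => oaggggTBTB => oagggggBTB => oaggggggoTB => oaggggggogB => oaggggggoggo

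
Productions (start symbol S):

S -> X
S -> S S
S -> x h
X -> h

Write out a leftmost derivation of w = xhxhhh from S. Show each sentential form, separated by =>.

S => SS => xhS => xhSS => xhSSS => xhxhSS => xhxhXS => xhxhhS => xhxhhX => xhxhhh

S => SS   [S -> S S]
SS => xhS   [S -> x h]
xhS => xhSS   [S -> S S]
xhSS => xhSSS   [S -> S S]
xhSSS => xhxhSS   [S -> x h]
xhxhSS => xhxhXS   [S -> X]
xhxhXS => xhxhhS   [X -> h]
xhxhhS => xhxhhX   [S -> X]
xhxhhX => xhxhhh   [X -> h]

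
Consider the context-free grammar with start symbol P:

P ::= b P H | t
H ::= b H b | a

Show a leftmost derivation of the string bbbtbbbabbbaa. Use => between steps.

P=>bPH=>bbPHH=>bbbPHHH=>bbbtHHH=>bbbtbHbHH=>bbbtbbHbbHH=>bbbtbbbHbbbHH=>bbbtbbbabbbHH=>bbbtbbbabbbaH=>bbbtbbbabbbaa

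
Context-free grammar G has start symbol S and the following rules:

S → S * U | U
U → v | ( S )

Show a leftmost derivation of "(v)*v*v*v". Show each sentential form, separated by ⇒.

S ⇒ S*U ⇒ S*U*U ⇒ S*U*U*U ⇒ U*U*U*U ⇒ (S)*U*U*U ⇒ (U)*U*U*U ⇒ (v)*U*U*U ⇒ (v)*v*U*U ⇒ (v)*v*v*U ⇒ (v)*v*v*v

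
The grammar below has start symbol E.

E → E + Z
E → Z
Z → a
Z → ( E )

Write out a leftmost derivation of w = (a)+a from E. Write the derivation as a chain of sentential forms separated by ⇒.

E ⇒ E+Z   [E → E + Z]
E+Z ⇒ Z+Z   [E → Z]
Z+Z ⇒ (E)+Z   [Z → ( E )]
(E)+Z ⇒ (Z)+Z   [E → Z]
(Z)+Z ⇒ (a)+Z   [Z → a]
(a)+Z ⇒ (a)+a   [Z → a]

E ⇒ E+Z ⇒ Z+Z ⇒ (E)+Z ⇒ (Z)+Z ⇒ (a)+Z ⇒ (a)+a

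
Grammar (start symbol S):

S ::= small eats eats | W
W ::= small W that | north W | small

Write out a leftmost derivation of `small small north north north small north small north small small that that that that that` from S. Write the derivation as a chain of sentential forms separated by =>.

S => W   [S ::= W]
W => small W that   [W ::= small W that]
small W that => small small W that that   [W ::= small W that]
small small W that that => small small north W that that   [W ::= north W]
small small north W that that => small small north north W that that   [W ::= north W]
small small north north W that that => small small north north north W that that   [W ::= north W]
small small north north north W that that => small small north north north small W that that that   [W ::= small W that]
small small north north north small W that that that => small small north north north small north W that that that   [W ::= north W]
small small north north north small north W that that that => small small north north north small north small W that that that that   [W ::= small W that]
small small north north north small north small W that that that that => small small north north north small north small north W that that that that   [W ::= north W]
small small north north north small north small north W that that that that => small small north north north small north small north small W that that that that that   [W ::= small W that]
small small north north north small north small north small W that that that that that => small small north north north small north small north small small that that that that that   [W ::= small]

S => W => small W that => small small W that that => small small north W that that => small small north north W that that => small small north north north W that that => small small north north north small W that that that => small small north north north small north W that that that => small small north north north small north small W that that that that => small small north north north small north small north W that that that that => small small north north north small north small north small W that that that that that => small small north north north small north small north small small that that that that that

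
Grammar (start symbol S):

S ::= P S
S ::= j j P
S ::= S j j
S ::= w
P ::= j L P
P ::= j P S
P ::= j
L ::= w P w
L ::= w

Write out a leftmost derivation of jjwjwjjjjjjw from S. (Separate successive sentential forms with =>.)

S => PS   [S ::= P S]
PS => jPSS   [P ::= j P S]
jPSS => jjLPSS   [P ::= j L P]
jjLPSS => jjwPSS   [L ::= w]
jjwPSS => jjwjSS   [P ::= j]
jjwjSS => jjwjSjjS   [S ::= S j j]
jjwjSjjS => jjwjSjjjjS   [S ::= S j j]
jjwjSjjjjS => jjwjSjjjjjjS   [S ::= S j j]
jjwjSjjjjjjS => jjwjwjjjjjjS   [S ::= w]
jjwjwjjjjjjS => jjwjwjjjjjjw   [S ::= w]

S => PS => jPSS => jjLPSS => jjwPSS => jjwjSS => jjwjSjjS => jjwjSjjjjS => jjwjSjjjjjjS => jjwjwjjjjjjS => jjwjwjjjjjjw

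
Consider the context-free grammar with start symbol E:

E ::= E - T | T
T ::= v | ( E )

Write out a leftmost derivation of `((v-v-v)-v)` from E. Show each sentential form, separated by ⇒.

E ⇒ T ⇒ (E) ⇒ (E-T) ⇒ (T-T) ⇒ ((E)-T) ⇒ ((E-T)-T) ⇒ ((E-T-T)-T) ⇒ ((T-T-T)-T) ⇒ ((v-T-T)-T) ⇒ ((v-v-T)-T) ⇒ ((v-v-v)-T) ⇒ ((v-v-v)-v)

E ⇒ T   [E ::= T]
T ⇒ (E)   [T ::= ( E )]
(E) ⇒ (E-T)   [E ::= E - T]
(E-T) ⇒ (T-T)   [E ::= T]
(T-T) ⇒ ((E)-T)   [T ::= ( E )]
((E)-T) ⇒ ((E-T)-T)   [E ::= E - T]
((E-T)-T) ⇒ ((E-T-T)-T)   [E ::= E - T]
((E-T-T)-T) ⇒ ((T-T-T)-T)   [E ::= T]
((T-T-T)-T) ⇒ ((v-T-T)-T)   [T ::= v]
((v-T-T)-T) ⇒ ((v-v-T)-T)   [T ::= v]
((v-v-T)-T) ⇒ ((v-v-v)-T)   [T ::= v]
((v-v-v)-T) ⇒ ((v-v-v)-v)   [T ::= v]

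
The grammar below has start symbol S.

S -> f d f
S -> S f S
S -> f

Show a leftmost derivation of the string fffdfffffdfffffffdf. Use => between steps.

S => SfS => SfSfS => SfSfSfS => ffSfSfS => fffdffSfS => fffdffSfSfS => fffdffffSfS => fffdffffSfSfS => fffdfffffdffSfS => fffdfffffdffSfSfS => fffdfffffdffffSfS => fffdfffffdffffffS => fffdfffffdfffffffdf

S => SfS   [S -> S f S]
SfS => SfSfS   [S -> S f S]
SfSfS => SfSfSfS   [S -> S f S]
SfSfSfS => ffSfSfS   [S -> f]
ffSfSfS => fffdffSfS   [S -> f d f]
fffdffSfS => fffdffSfSfS   [S -> S f S]
fffdffSfSfS => fffdffffSfS   [S -> f]
fffdffffSfS => fffdffffSfSfS   [S -> S f S]
fffdffffSfSfS => fffdfffffdffSfS   [S -> f d f]
fffdfffffdffSfS => fffdfffffdffSfSfS   [S -> S f S]
fffdfffffdffSfSfS => fffdfffffdffffSfS   [S -> f]
fffdfffffdffffSfS => fffdfffffdffffffS   [S -> f]
fffdfffffdffffffS => fffdfffffdfffffffdf   [S -> f d f]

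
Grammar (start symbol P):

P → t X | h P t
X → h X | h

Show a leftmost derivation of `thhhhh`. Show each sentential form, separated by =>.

P => tX   [P → t X]
tX => thX   [X → h X]
thX => thhX   [X → h X]
thhX => thhhX   [X → h X]
thhhX => thhhhX   [X → h X]
thhhhX => thhhhh   [X → h]

P => tX => thX => thhX => thhhX => thhhhX => thhhhh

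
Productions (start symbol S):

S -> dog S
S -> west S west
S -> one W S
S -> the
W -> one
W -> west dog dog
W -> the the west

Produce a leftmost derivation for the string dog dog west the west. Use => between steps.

S => dog S   [S -> dog S]
dog S => dog dog S   [S -> dog S]
dog dog S => dog dog west S west   [S -> west S west]
dog dog west S west => dog dog west the west   [S -> the]

S => dog S => dog dog S => dog dog west S west => dog dog west the west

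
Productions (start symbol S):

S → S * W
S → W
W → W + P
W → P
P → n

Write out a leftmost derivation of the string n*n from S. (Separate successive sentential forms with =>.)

S=>S*W=>W*W=>P*W=>n*W=>n*P=>n*n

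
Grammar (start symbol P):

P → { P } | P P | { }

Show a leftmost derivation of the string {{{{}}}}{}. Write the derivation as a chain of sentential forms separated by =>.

P => PP => {P}P => {{P}}P => {{{P}}}P => {{{{}}}}P => {{{{}}}}{}

P => PP   [P → P P]
PP => {P}P   [P → { P }]
{P}P => {{P}}P   [P → { P }]
{{P}}P => {{{P}}}P   [P → { P }]
{{{P}}}P => {{{{}}}}P   [P → { }]
{{{{}}}}P => {{{{}}}}{}   [P → { }]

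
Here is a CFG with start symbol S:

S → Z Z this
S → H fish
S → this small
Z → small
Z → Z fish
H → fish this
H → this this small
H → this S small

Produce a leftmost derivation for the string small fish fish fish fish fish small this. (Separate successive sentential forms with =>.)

S => Z Z this => Z fish Z this => Z fish fish Z this => Z fish fish fish Z this => Z fish fish fish fish Z this => Z fish fish fish fish fish Z this => small fish fish fish fish fish Z this => small fish fish fish fish fish small this

S => Z Z this   [S → Z Z this]
Z Z this => Z fish Z this   [Z → Z fish]
Z fish Z this => Z fish fish Z this   [Z → Z fish]
Z fish fish Z this => Z fish fish fish Z this   [Z → Z fish]
Z fish fish fish Z this => Z fish fish fish fish Z this   [Z → Z fish]
Z fish fish fish fish Z this => Z fish fish fish fish fish Z this   [Z → Z fish]
Z fish fish fish fish fish Z this => small fish fish fish fish fish Z this   [Z → small]
small fish fish fish fish fish Z this => small fish fish fish fish fish small this   [Z → small]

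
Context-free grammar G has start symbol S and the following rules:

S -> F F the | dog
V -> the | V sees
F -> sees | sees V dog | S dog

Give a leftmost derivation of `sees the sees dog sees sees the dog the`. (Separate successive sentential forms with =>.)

S => F F the => sees V dog F the => sees V sees dog F the => sees the sees dog F the => sees the sees dog S dog the => sees the sees dog F F the dog the => sees the sees dog sees F the dog the => sees the sees dog sees sees the dog the

S => F F the   [S -> F F the]
F F the => sees V dog F the   [F -> sees V dog]
sees V dog F the => sees V sees dog F the   [V -> V sees]
sees V sees dog F the => sees the sees dog F the   [V -> the]
sees the sees dog F the => sees the sees dog S dog the   [F -> S dog]
sees the sees dog S dog the => sees the sees dog F F the dog the   [S -> F F the]
sees the sees dog F F the dog the => sees the sees dog sees F the dog the   [F -> sees]
sees the sees dog sees F the dog the => sees the sees dog sees sees the dog the   [F -> sees]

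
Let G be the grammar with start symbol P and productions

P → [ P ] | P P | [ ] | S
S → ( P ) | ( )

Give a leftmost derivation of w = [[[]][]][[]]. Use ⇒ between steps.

P ⇒ PP   [P → P P]
PP ⇒ [P]P   [P → [ P ]]
[P]P ⇒ [PP]P   [P → P P]
[PP]P ⇒ [[P]P]P   [P → [ P ]]
[[P]P]P ⇒ [[[]]P]P   [P → [ ]]
[[[]]P]P ⇒ [[[]][]]P   [P → [ ]]
[[[]][]]P ⇒ [[[]][]][P]   [P → [ P ]]
[[[]][]][P] ⇒ [[[]][]][[]]   [P → [ ]]

P ⇒ PP ⇒ [P]P ⇒ [PP]P ⇒ [[P]P]P ⇒ [[[]]P]P ⇒ [[[]][]]P ⇒ [[[]][]][P] ⇒ [[[]][]][[]]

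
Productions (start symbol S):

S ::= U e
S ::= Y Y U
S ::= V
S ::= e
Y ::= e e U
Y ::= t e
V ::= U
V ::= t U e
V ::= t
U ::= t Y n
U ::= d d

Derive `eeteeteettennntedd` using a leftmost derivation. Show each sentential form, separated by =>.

S => YYU => eeUYU => eetYnYU => eeteeUnYU => eeteetYnnYU => eeteeteeUnnYU => eeteeteetYnnnYU => eeteeteettennnYU => eeteeteettennnteU => eeteeteettennntedd

S => YYU   [S ::= Y Y U]
YYU => eeUYU   [Y ::= e e U]
eeUYU => eetYnYU   [U ::= t Y n]
eetYnYU => eeteeUnYU   [Y ::= e e U]
eeteeUnYU => eeteetYnnYU   [U ::= t Y n]
eeteetYnnYU => eeteeteeUnnYU   [Y ::= e e U]
eeteeteeUnnYU => eeteeteetYnnnYU   [U ::= t Y n]
eeteeteetYnnnYU => eeteeteettennnYU   [Y ::= t e]
eeteeteettennnYU => eeteeteettennnteU   [Y ::= t e]
eeteeteettennnteU => eeteeteettennntedd   [U ::= d d]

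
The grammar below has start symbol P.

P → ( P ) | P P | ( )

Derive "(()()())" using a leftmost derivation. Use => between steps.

P => (P) => (PP) => (PPP) => (()PP) => (()()P) => (()()())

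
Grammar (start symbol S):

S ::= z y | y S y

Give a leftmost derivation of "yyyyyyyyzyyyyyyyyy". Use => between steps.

S=>ySy=>yySyy=>yyySyyy=>yyyySyyyy=>yyyyySyyyyy=>yyyyyySyyyyyy=>yyyyyyySyyyyyyy=>yyyyyyyySyyyyyyyy=>yyyyyyyyzyyyyyyyyy

S => ySy   [S ::= y S y]
ySy => yySyy   [S ::= y S y]
yySyy => yyySyyy   [S ::= y S y]
yyySyyy => yyyySyyyy   [S ::= y S y]
yyyySyyyy => yyyyySyyyyy   [S ::= y S y]
yyyyySyyyyy => yyyyyySyyyyyy   [S ::= y S y]
yyyyyySyyyyyy => yyyyyyySyyyyyyy   [S ::= y S y]
yyyyyyySyyyyyyy => yyyyyyyySyyyyyyyy   [S ::= y S y]
yyyyyyyySyyyyyyyy => yyyyyyyyzyyyyyyyyy   [S ::= z y]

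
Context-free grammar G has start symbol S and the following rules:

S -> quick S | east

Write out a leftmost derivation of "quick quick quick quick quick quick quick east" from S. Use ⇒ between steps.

S ⇒ quick S ⇒ quick quick S ⇒ quick quick quick S ⇒ quick quick quick quick S ⇒ quick quick quick quick quick S ⇒ quick quick quick quick quick quick S ⇒ quick quick quick quick quick quick quick S ⇒ quick quick quick quick quick quick quick east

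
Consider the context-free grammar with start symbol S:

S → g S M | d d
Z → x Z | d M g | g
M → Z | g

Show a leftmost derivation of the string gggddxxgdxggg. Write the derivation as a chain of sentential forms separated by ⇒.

S⇒gSM⇒ggSMM⇒gggSMMM⇒gggddMMM⇒gggddZMM⇒gggddxZMM⇒gggddxxZMM⇒gggddxxgMM⇒gggddxxgZM⇒gggddxxgdMgM⇒gggddxxgdZgM⇒gggddxxgdxZgM⇒gggddxxgdxggM⇒gggddxxgdxggg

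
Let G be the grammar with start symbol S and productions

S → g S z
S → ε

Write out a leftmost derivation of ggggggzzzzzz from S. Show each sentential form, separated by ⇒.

S⇒gSz⇒ggSzz⇒gggSzzz⇒ggggSzzzz⇒gggggSzzzzz⇒ggggggSzzzzzz⇒ggggggzzzzzz

S ⇒ gSz   [S → g S z]
gSz ⇒ ggSzz   [S → g S z]
ggSzz ⇒ gggSzzz   [S → g S z]
gggSzzz ⇒ ggggSzzzz   [S → g S z]
ggggSzzzz ⇒ gggggSzzzzz   [S → g S z]
gggggSzzzzz ⇒ ggggggSzzzzzz   [S → g S z]
ggggggSzzzzzz ⇒ ggggggzzzzzz   [S → ε]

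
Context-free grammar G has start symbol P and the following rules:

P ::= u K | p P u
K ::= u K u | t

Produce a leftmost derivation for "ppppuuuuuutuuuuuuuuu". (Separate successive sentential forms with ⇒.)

P ⇒ pPu ⇒ ppPuu ⇒ pppPuuu ⇒ ppppPuuuu ⇒ ppppuKuuuu ⇒ ppppuuKuuuuu ⇒ ppppuuuKuuuuuu ⇒ ppppuuuuKuuuuuuu ⇒ ppppuuuuuKuuuuuuuu ⇒ ppppuuuuuuKuuuuuuuuu ⇒ ppppuuuuuutuuuuuuuuu

P ⇒ pPu   [P ::= p P u]
pPu ⇒ ppPuu   [P ::= p P u]
ppPuu ⇒ pppPuuu   [P ::= p P u]
pppPuuu ⇒ ppppPuuuu   [P ::= p P u]
ppppPuuuu ⇒ ppppuKuuuu   [P ::= u K]
ppppuKuuuu ⇒ ppppuuKuuuuu   [K ::= u K u]
ppppuuKuuuuu ⇒ ppppuuuKuuuuuu   [K ::= u K u]
ppppuuuKuuuuuu ⇒ ppppuuuuKuuuuuuu   [K ::= u K u]
ppppuuuuKuuuuuuu ⇒ ppppuuuuuKuuuuuuuu   [K ::= u K u]
ppppuuuuuKuuuuuuuu ⇒ ppppuuuuuuKuuuuuuuuu   [K ::= u K u]
ppppuuuuuuKuuuuuuuuu ⇒ ppppuuuuuutuuuuuuuuu   [K ::= t]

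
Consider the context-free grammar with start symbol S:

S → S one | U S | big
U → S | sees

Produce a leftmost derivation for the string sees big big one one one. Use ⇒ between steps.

S ⇒ S one ⇒ S one one ⇒ S one one one ⇒ U S one one one ⇒ sees S one one one ⇒ sees U S one one one ⇒ sees S S one one one ⇒ sees big S one one one ⇒ sees big big one one one

S ⇒ S one   [S → S one]
S one ⇒ S one one   [S → S one]
S one one ⇒ S one one one   [S → S one]
S one one one ⇒ U S one one one   [S → U S]
U S one one one ⇒ sees S one one one   [U → sees]
sees S one one one ⇒ sees U S one one one   [S → U S]
sees U S one one one ⇒ sees S S one one one   [U → S]
sees S S one one one ⇒ sees big S one one one   [S → big]
sees big S one one one ⇒ sees big big one one one   [S → big]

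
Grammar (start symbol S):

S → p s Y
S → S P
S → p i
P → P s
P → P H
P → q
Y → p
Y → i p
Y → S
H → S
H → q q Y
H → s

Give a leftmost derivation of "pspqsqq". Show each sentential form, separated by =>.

S => SP => SPP => SPPP => psYPPP => pspPPP => pspPsPP => pspqsPP => pspqsqP => pspqsqq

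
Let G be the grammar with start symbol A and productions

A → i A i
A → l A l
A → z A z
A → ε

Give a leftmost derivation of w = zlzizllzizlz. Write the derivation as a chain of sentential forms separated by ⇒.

A ⇒ zAz ⇒ zlAlz ⇒ zlzAzlz ⇒ zlziAizlz ⇒ zlzizAzizlz ⇒ zlzizlAlzizlz ⇒ zlzizllzizlz

A ⇒ zAz   [A → z A z]
zAz ⇒ zlAlz   [A → l A l]
zlAlz ⇒ zlzAzlz   [A → z A z]
zlzAzlz ⇒ zlziAizlz   [A → i A i]
zlziAizlz ⇒ zlzizAzizlz   [A → z A z]
zlzizAzizlz ⇒ zlzizlAlzizlz   [A → l A l]
zlzizlAlzizlz ⇒ zlzizllzizlz   [A → ε]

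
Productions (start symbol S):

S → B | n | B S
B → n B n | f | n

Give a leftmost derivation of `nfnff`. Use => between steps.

S => BS => nBnS => nfnS => nfnBS => nfnfS => nfnfB => nfnff

S => BS   [S → B S]
BS => nBnS   [B → n B n]
nBnS => nfnS   [B → f]
nfnS => nfnBS   [S → B S]
nfnBS => nfnfS   [B → f]
nfnfS => nfnfB   [S → B]
nfnfB => nfnff   [B → f]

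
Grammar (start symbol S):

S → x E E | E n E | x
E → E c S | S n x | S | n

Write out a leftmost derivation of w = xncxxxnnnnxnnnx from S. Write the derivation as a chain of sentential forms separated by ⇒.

S ⇒ xEE ⇒ xEcSE ⇒ xncSE ⇒ xncxE ⇒ xncxSnx ⇒ xncxEnEnx ⇒ xncxSnxnEnx ⇒ xncxxEEnxnEnx ⇒ xncxxSEnxnEnx ⇒ xncxxxEEEnxnEnx ⇒ xncxxxnEEnxnEnx ⇒ xncxxxnnEnxnEnx ⇒ xncxxxnnnnxnEnx ⇒ xncxxxnnnnxnnnx

S ⇒ xEE   [S → x E E]
xEE ⇒ xEcSE   [E → E c S]
xEcSE ⇒ xncSE   [E → n]
xncSE ⇒ xncxE   [S → x]
xncxE ⇒ xncxSnx   [E → S n x]
xncxSnx ⇒ xncxEnEnx   [S → E n E]
xncxEnEnx ⇒ xncxSnxnEnx   [E → S n x]
xncxSnxnEnx ⇒ xncxxEEnxnEnx   [S → x E E]
xncxxEEnxnEnx ⇒ xncxxSEnxnEnx   [E → S]
xncxxSEnxnEnx ⇒ xncxxxEEEnxnEnx   [S → x E E]
xncxxxEEEnxnEnx ⇒ xncxxxnEEnxnEnx   [E → n]
xncxxxnEEnxnEnx ⇒ xncxxxnnEnxnEnx   [E → n]
xncxxxnnEnxnEnx ⇒ xncxxxnnnnxnEnx   [E → n]
xncxxxnnnnxnEnx ⇒ xncxxxnnnnxnnnx   [E → n]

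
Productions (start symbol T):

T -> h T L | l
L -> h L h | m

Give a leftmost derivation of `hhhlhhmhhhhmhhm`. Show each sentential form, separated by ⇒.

T ⇒ hTL ⇒ hhTLL ⇒ hhhTLLL ⇒ hhhlLLL ⇒ hhhlhLhLL ⇒ hhhlhhLhhLL ⇒ hhhlhhmhhLL ⇒ hhhlhhmhhhLhL ⇒ hhhlhhmhhhhLhhL ⇒ hhhlhhmhhhhmhhL ⇒ hhhlhhmhhhhmhhm

T ⇒ hTL   [T -> h T L]
hTL ⇒ hhTLL   [T -> h T L]
hhTLL ⇒ hhhTLLL   [T -> h T L]
hhhTLLL ⇒ hhhlLLL   [T -> l]
hhhlLLL ⇒ hhhlhLhLL   [L -> h L h]
hhhlhLhLL ⇒ hhhlhhLhhLL   [L -> h L h]
hhhlhhLhhLL ⇒ hhhlhhmhhLL   [L -> m]
hhhlhhmhhLL ⇒ hhhlhhmhhhLhL   [L -> h L h]
hhhlhhmhhhLhL ⇒ hhhlhhmhhhhLhhL   [L -> h L h]
hhhlhhmhhhhLhhL ⇒ hhhlhhmhhhhmhhL   [L -> m]
hhhlhhmhhhhmhhL ⇒ hhhlhhmhhhhmhhm   [L -> m]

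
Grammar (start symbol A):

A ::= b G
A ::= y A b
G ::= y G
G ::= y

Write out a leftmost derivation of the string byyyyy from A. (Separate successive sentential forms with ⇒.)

A ⇒ bG ⇒ byG ⇒ byyG ⇒ byyyG ⇒ byyyyG ⇒ byyyyy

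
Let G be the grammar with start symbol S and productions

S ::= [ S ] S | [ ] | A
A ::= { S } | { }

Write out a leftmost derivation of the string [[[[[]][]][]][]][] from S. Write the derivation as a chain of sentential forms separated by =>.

S=>[S]S=>[[S]S]S=>[[[S]S]S]S=>[[[[S]S]S]S]S=>[[[[[]]S]S]S]S=>[[[[[]][]]S]S]S=>[[[[[]][]][]]S]S=>[[[[[]][]][]][]]S=>[[[[[]][]][]][]][]

S => [S]S   [S ::= [ S ] S]
[S]S => [[S]S]S   [S ::= [ S ] S]
[[S]S]S => [[[S]S]S]S   [S ::= [ S ] S]
[[[S]S]S]S => [[[[S]S]S]S]S   [S ::= [ S ] S]
[[[[S]S]S]S]S => [[[[[]]S]S]S]S   [S ::= [ ]]
[[[[[]]S]S]S]S => [[[[[]][]]S]S]S   [S ::= [ ]]
[[[[[]][]]S]S]S => [[[[[]][]][]]S]S   [S ::= [ ]]
[[[[[]][]][]]S]S => [[[[[]][]][]][]]S   [S ::= [ ]]
[[[[[]][]][]][]]S => [[[[[]][]][]][]][]   [S ::= [ ]]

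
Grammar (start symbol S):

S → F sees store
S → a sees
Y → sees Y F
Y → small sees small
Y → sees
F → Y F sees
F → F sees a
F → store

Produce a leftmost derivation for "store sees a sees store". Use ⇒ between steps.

S ⇒ F sees store   [S → F sees store]
F sees store ⇒ F sees a sees store   [F → F sees a]
F sees a sees store ⇒ store sees a sees store   [F → store]

S ⇒ F sees store ⇒ F sees a sees store ⇒ store sees a sees store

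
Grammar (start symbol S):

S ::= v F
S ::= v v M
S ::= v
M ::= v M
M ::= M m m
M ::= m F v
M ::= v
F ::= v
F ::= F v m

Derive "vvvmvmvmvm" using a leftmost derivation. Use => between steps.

S => vF   [S ::= v F]
vF => vFvm   [F ::= F v m]
vFvm => vFvmvm   [F ::= F v m]
vFvmvm => vFvmvmvm   [F ::= F v m]
vFvmvmvm => vFvmvmvmvm   [F ::= F v m]
vFvmvmvmvm => vvvmvmvmvm   [F ::= v]

S => vF => vFvm => vFvmvm => vFvmvmvm => vFvmvmvmvm => vvvmvmvmvm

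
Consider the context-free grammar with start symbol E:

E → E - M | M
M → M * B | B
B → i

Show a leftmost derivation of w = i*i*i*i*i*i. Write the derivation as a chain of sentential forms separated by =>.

E => M => M*B => M*B*B => M*B*B*B => M*B*B*B*B => M*B*B*B*B*B => B*B*B*B*B*B => i*B*B*B*B*B => i*i*B*B*B*B => i*i*i*B*B*B => i*i*i*i*B*B => i*i*i*i*i*B => i*i*i*i*i*i

E => M   [E → M]
M => M*B   [M → M * B]
M*B => M*B*B   [M → M * B]
M*B*B => M*B*B*B   [M → M * B]
M*B*B*B => M*B*B*B*B   [M → M * B]
M*B*B*B*B => M*B*B*B*B*B   [M → M * B]
M*B*B*B*B*B => B*B*B*B*B*B   [M → B]
B*B*B*B*B*B => i*B*B*B*B*B   [B → i]
i*B*B*B*B*B => i*i*B*B*B*B   [B → i]
i*i*B*B*B*B => i*i*i*B*B*B   [B → i]
i*i*i*B*B*B => i*i*i*i*B*B   [B → i]
i*i*i*i*B*B => i*i*i*i*i*B   [B → i]
i*i*i*i*i*B => i*i*i*i*i*i   [B → i]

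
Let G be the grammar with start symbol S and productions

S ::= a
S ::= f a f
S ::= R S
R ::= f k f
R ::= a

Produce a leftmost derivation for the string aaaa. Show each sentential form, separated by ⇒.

S ⇒ RS ⇒ aS ⇒ aRS ⇒ aaS ⇒ aaRS ⇒ aaaS ⇒ aaaa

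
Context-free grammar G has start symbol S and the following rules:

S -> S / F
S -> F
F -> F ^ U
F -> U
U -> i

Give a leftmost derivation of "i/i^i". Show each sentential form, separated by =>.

S=>S/F=>F/F=>U/F=>i/F=>i/F^U=>i/U^U=>i/i^U=>i/i^i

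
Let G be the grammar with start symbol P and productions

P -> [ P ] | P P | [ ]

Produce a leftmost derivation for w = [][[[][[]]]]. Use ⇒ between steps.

P ⇒ PP ⇒ []P ⇒ [][P] ⇒ [][[P]] ⇒ [][[PP]] ⇒ [][[[]P]] ⇒ [][[[][P]]] ⇒ [][[[][[]]]]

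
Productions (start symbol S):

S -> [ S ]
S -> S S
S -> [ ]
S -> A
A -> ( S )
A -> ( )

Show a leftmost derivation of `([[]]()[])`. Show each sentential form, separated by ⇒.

S ⇒ A ⇒ (S) ⇒ (SS) ⇒ ([S]S) ⇒ ([[]]S) ⇒ ([[]]SS) ⇒ ([[]]AS) ⇒ ([[]]()S) ⇒ ([[]]()[])

S ⇒ A   [S -> A]
A ⇒ (S)   [A -> ( S )]
(S) ⇒ (SS)   [S -> S S]
(SS) ⇒ ([S]S)   [S -> [ S ]]
([S]S) ⇒ ([[]]S)   [S -> [ ]]
([[]]S) ⇒ ([[]]SS)   [S -> S S]
([[]]SS) ⇒ ([[]]AS)   [S -> A]
([[]]AS) ⇒ ([[]]()S)   [A -> ( )]
([[]]()S) ⇒ ([[]]()[])   [S -> [ ]]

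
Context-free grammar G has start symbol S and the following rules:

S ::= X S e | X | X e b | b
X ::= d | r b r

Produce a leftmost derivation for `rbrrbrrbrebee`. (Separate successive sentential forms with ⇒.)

S ⇒ XSe ⇒ rbrSe ⇒ rbrXSee ⇒ rbrrbrSee ⇒ rbrrbrXebee ⇒ rbrrbrrbrebee

S ⇒ XSe   [S ::= X S e]
XSe ⇒ rbrSe   [X ::= r b r]
rbrSe ⇒ rbrXSee   [S ::= X S e]
rbrXSee ⇒ rbrrbrSee   [X ::= r b r]
rbrrbrSee ⇒ rbrrbrXebee   [S ::= X e b]
rbrrbrXebee ⇒ rbrrbrrbrebee   [X ::= r b r]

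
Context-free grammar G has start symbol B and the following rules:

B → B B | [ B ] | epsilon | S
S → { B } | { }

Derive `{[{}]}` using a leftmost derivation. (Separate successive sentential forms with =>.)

B => BB   [B → B B]
BB => SB   [B → S]
SB => {B}B   [S → { B }]
{B}B => {[B]}B   [B → [ B ]]
{[B]}B => {[BB]}B   [B → B B]
{[BB]}B => {[SB]}B   [B → S]
{[SB]}B => {[{}B]}B   [S → { }]
{[{}B]}B => {[{}]}B   [B → epsilon]
{[{}]}B => {[{}]}   [B → epsilon]

B => BB => SB => {B}B => {[B]}B => {[BB]}B => {[SB]}B => {[{}B]}B => {[{}]}B => {[{}]}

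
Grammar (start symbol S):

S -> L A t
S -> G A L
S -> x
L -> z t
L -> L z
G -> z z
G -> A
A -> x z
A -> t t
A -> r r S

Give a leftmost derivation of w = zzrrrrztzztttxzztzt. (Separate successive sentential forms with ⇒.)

S ⇒ GAL ⇒ zzAL ⇒ zzrrSL ⇒ zzrrGALL ⇒ zzrrAALL ⇒ zzrrrrSALL ⇒ zzrrrrLAtALL ⇒ zzrrrrLzAtALL ⇒ zzrrrrLzzAtALL ⇒ zzrrrrztzzAtALL ⇒ zzrrrrztzztttALL ⇒ zzrrrrztzztttxzLL ⇒ zzrrrrztzztttxzztL ⇒ zzrrrrztzztttxzztzt

S ⇒ GAL   [S -> G A L]
GAL ⇒ zzAL   [G -> z z]
zzAL ⇒ zzrrSL   [A -> r r S]
zzrrSL ⇒ zzrrGALL   [S -> G A L]
zzrrGALL ⇒ zzrrAALL   [G -> A]
zzrrAALL ⇒ zzrrrrSALL   [A -> r r S]
zzrrrrSALL ⇒ zzrrrrLAtALL   [S -> L A t]
zzrrrrLAtALL ⇒ zzrrrrLzAtALL   [L -> L z]
zzrrrrLzAtALL ⇒ zzrrrrLzzAtALL   [L -> L z]
zzrrrrLzzAtALL ⇒ zzrrrrztzzAtALL   [L -> z t]
zzrrrrztzzAtALL ⇒ zzrrrrztzztttALL   [A -> t t]
zzrrrrztzztttALL ⇒ zzrrrrztzztttxzLL   [A -> x z]
zzrrrrztzztttxzLL ⇒ zzrrrrztzztttxzztL   [L -> z t]
zzrrrrztzztttxzztL ⇒ zzrrrrztzztttxzztzt   [L -> z t]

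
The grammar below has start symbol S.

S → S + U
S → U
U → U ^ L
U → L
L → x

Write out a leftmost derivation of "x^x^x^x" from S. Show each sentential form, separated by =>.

S => U   [S → U]
U => U^L   [U → U ^ L]
U^L => U^L^L   [U → U ^ L]
U^L^L => U^L^L^L   [U → U ^ L]
U^L^L^L => L^L^L^L   [U → L]
L^L^L^L => x^L^L^L   [L → x]
x^L^L^L => x^x^L^L   [L → x]
x^x^L^L => x^x^x^L   [L → x]
x^x^x^L => x^x^x^x   [L → x]

S => U => U^L => U^L^L => U^L^L^L => L^L^L^L => x^L^L^L => x^x^L^L => x^x^x^L => x^x^x^x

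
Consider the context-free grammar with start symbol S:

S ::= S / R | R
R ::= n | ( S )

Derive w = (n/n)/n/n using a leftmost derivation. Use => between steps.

S => S/R   [S ::= S / R]
S/R => S/R/R   [S ::= S / R]
S/R/R => R/R/R   [S ::= R]
R/R/R => (S)/R/R   [R ::= ( S )]
(S)/R/R => (S/R)/R/R   [S ::= S / R]
(S/R)/R/R => (R/R)/R/R   [S ::= R]
(R/R)/R/R => (n/R)/R/R   [R ::= n]
(n/R)/R/R => (n/n)/R/R   [R ::= n]
(n/n)/R/R => (n/n)/n/R   [R ::= n]
(n/n)/n/R => (n/n)/n/n   [R ::= n]

S => S/R => S/R/R => R/R/R => (S)/R/R => (S/R)/R/R => (R/R)/R/R => (n/R)/R/R => (n/n)/R/R => (n/n)/n/R => (n/n)/n/n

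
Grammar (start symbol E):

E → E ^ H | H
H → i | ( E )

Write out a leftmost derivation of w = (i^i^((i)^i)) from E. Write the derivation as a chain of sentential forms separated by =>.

E => H   [E → H]
H => (E)   [H → ( E )]
(E) => (E^H)   [E → E ^ H]
(E^H) => (E^H^H)   [E → E ^ H]
(E^H^H) => (H^H^H)   [E → H]
(H^H^H) => (i^H^H)   [H → i]
(i^H^H) => (i^i^H)   [H → i]
(i^i^H) => (i^i^(E))   [H → ( E )]
(i^i^(E)) => (i^i^(E^H))   [E → E ^ H]
(i^i^(E^H)) => (i^i^(H^H))   [E → H]
(i^i^(H^H)) => (i^i^((E)^H))   [H → ( E )]
(i^i^((E)^H)) => (i^i^((H)^H))   [E → H]
(i^i^((H)^H)) => (i^i^((i)^H))   [H → i]
(i^i^((i)^H)) => (i^i^((i)^i))   [H → i]

E=>H=>(E)=>(E^H)=>(E^H^H)=>(H^H^H)=>(i^H^H)=>(i^i^H)=>(i^i^(E))=>(i^i^(E^H))=>(i^i^(H^H))=>(i^i^((E)^H))=>(i^i^((H)^H))=>(i^i^((i)^H))=>(i^i^((i)^i))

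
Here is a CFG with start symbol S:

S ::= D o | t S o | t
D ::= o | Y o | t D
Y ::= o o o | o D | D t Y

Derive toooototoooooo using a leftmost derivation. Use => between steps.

S=>tSo=>tDoo=>tYooo=>tDtYooo=>tYotYooo=>tooootYooo=>tooootDtYooo=>toooototYooo=>toooototoooooo

S => tSo   [S ::= t S o]
tSo => tDoo   [S ::= D o]
tDoo => tYooo   [D ::= Y o]
tYooo => tDtYooo   [Y ::= D t Y]
tDtYooo => tYotYooo   [D ::= Y o]
tYotYooo => tooootYooo   [Y ::= o o o]
tooootYooo => tooootDtYooo   [Y ::= D t Y]
tooootDtYooo => toooototYooo   [D ::= o]
toooototYooo => toooototoooooo   [Y ::= o o o]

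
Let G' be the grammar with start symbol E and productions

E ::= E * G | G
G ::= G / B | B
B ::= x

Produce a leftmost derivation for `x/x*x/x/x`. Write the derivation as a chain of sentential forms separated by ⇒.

E ⇒ E*G ⇒ G*G ⇒ G/B*G ⇒ B/B*G ⇒ x/B*G ⇒ x/x*G ⇒ x/x*G/B ⇒ x/x*G/B/B ⇒ x/x*B/B/B ⇒ x/x*x/B/B ⇒ x/x*x/x/B ⇒ x/x*x/x/x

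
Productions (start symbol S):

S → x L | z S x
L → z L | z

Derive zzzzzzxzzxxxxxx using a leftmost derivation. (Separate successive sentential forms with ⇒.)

S ⇒ zSx   [S → z S x]
zSx ⇒ zzSxx   [S → z S x]
zzSxx ⇒ zzzSxxx   [S → z S x]
zzzSxxx ⇒ zzzzSxxxx   [S → z S x]
zzzzSxxxx ⇒ zzzzzSxxxxx   [S → z S x]
zzzzzSxxxxx ⇒ zzzzzzSxxxxxx   [S → z S x]
zzzzzzSxxxxxx ⇒ zzzzzzxLxxxxxx   [S → x L]
zzzzzzxLxxxxxx ⇒ zzzzzzxzLxxxxxx   [L → z L]
zzzzzzxzLxxxxxx ⇒ zzzzzzxzzxxxxxx   [L → z]

S⇒zSx⇒zzSxx⇒zzzSxxx⇒zzzzSxxxx⇒zzzzzSxxxxx⇒zzzzzzSxxxxxx⇒zzzzzzxLxxxxxx⇒zzzzzzxzLxxxxxx⇒zzzzzzxzzxxxxxx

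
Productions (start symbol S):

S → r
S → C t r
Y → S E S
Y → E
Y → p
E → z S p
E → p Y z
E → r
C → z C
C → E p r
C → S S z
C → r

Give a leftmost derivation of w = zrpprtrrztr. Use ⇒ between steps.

S⇒Ctr⇒SSztr⇒CtrSztr⇒EprtrSztr⇒zSpprtrSztr⇒zrpprtrSztr⇒zrpprtrrztr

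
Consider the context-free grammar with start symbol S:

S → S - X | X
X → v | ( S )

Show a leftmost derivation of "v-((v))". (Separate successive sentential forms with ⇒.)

S ⇒ S-X ⇒ X-X ⇒ v-X ⇒ v-(S) ⇒ v-(X) ⇒ v-((S)) ⇒ v-((X)) ⇒ v-((v))

S ⇒ S-X   [S → S - X]
S-X ⇒ X-X   [S → X]
X-X ⇒ v-X   [X → v]
v-X ⇒ v-(S)   [X → ( S )]
v-(S) ⇒ v-(X)   [S → X]
v-(X) ⇒ v-((S))   [X → ( S )]
v-((S)) ⇒ v-((X))   [S → X]
v-((X)) ⇒ v-((v))   [X → v]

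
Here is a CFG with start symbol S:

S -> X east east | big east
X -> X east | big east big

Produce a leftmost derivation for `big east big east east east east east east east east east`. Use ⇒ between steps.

S ⇒ X east east ⇒ X east east east ⇒ X east east east east ⇒ X east east east east east ⇒ X east east east east east east ⇒ X east east east east east east east ⇒ X east east east east east east east east ⇒ X east east east east east east east east east ⇒ big east big east east east east east east east east east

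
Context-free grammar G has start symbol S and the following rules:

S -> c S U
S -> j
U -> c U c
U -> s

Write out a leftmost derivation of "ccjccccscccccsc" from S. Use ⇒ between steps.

S ⇒ cSU   [S -> c S U]
cSU ⇒ ccSUU   [S -> c S U]
ccSUU ⇒ ccjUU   [S -> j]
ccjUU ⇒ ccjcUcU   [U -> c U c]
ccjcUcU ⇒ ccjccUccU   [U -> c U c]
ccjccUccU ⇒ ccjcccUcccU   [U -> c U c]
ccjcccUcccU ⇒ ccjccccUccccU   [U -> c U c]
ccjccccUccccU ⇒ ccjccccsccccU   [U -> s]
ccjccccsccccU ⇒ ccjccccscccccUc   [U -> c U c]
ccjccccscccccUc ⇒ ccjccccscccccsc   [U -> s]

S ⇒ cSU ⇒ ccSUU ⇒ ccjUU ⇒ ccjcUcU ⇒ ccjccUccU ⇒ ccjcccUcccU ⇒ ccjccccUccccU ⇒ ccjccccsccccU ⇒ ccjccccscccccUc ⇒ ccjccccscccccsc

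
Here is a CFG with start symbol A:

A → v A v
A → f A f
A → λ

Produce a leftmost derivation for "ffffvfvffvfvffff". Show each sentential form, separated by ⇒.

A ⇒ fAf ⇒ ffAff ⇒ fffAfff ⇒ ffffAffff ⇒ ffffvAvffff ⇒ ffffvfAfvffff ⇒ ffffvfvAvfvffff ⇒ ffffvfvfAfvfvffff ⇒ ffffvfvffvfvffff

A ⇒ fAf   [A → f A f]
fAf ⇒ ffAff   [A → f A f]
ffAff ⇒ fffAfff   [A → f A f]
fffAfff ⇒ ffffAffff   [A → f A f]
ffffAffff ⇒ ffffvAvffff   [A → v A v]
ffffvAvffff ⇒ ffffvfAfvffff   [A → f A f]
ffffvfAfvffff ⇒ ffffvfvAvfvffff   [A → v A v]
ffffvfvAvfvffff ⇒ ffffvfvfAfvfvffff   [A → f A f]
ffffvfvfAfvfvffff ⇒ ffffvfvffvfvffff   [A → λ]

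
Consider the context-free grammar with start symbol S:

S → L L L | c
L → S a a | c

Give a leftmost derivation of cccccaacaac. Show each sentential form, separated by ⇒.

S ⇒ LLL   [S → L L L]
LLL ⇒ cLL   [L → c]
cLL ⇒ cSaaL   [L → S a a]
cSaaL ⇒ cLLLaaL   [S → L L L]
cLLLaaL ⇒ ccLLaaL   [L → c]
ccLLaaL ⇒ ccSaaLaaL   [L → S a a]
ccSaaLaaL ⇒ ccLLLaaLaaL   [S → L L L]
ccLLLaaLaaL ⇒ cccLLaaLaaL   [L → c]
cccLLaaLaaL ⇒ ccccLaaLaaL   [L → c]
ccccLaaLaaL ⇒ cccccaaLaaL   [L → c]
cccccaaLaaL ⇒ cccccaacaaL   [L → c]
cccccaacaaL ⇒ cccccaacaac   [L → c]

S ⇒ LLL ⇒ cLL ⇒ cSaaL ⇒ cLLLaaL ⇒ ccLLaaL ⇒ ccSaaLaaL ⇒ ccLLLaaLaaL ⇒ cccLLaaLaaL ⇒ ccccLaaLaaL ⇒ cccccaaLaaL ⇒ cccccaacaaL ⇒ cccccaacaac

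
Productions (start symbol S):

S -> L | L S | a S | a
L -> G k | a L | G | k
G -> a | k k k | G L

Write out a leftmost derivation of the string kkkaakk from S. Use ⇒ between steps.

S ⇒ L ⇒ Gk ⇒ GLk ⇒ kkkLk ⇒ kkkaLk ⇒ kkkaaLk ⇒ kkkaakk

S ⇒ L   [S -> L]
L ⇒ Gk   [L -> G k]
Gk ⇒ GLk   [G -> G L]
GLk ⇒ kkkLk   [G -> k k k]
kkkLk ⇒ kkkaLk   [L -> a L]
kkkaLk ⇒ kkkaaLk   [L -> a L]
kkkaaLk ⇒ kkkaakk   [L -> k]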